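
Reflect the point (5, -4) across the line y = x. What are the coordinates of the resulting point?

Reflection across line y = x: (5, -4) → (-4, 5)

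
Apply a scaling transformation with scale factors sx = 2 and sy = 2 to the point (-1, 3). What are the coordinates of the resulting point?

Scaling matrix:
[[2, 0], [0, 2]]
Result: (-1 × 2, 3 × 2) = (-2, 6)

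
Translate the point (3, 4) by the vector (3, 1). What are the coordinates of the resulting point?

Translation by (3, 1) (homogeneous matrix [[1, 0, 3], [0, 1, 1], [0, 0, 1]]):
x' = 3 + 3 = 6
y' = 4 + 1 = 5
Result: (6, 5)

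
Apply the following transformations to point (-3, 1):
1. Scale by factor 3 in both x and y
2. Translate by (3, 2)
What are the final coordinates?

Step 1: Scale (-3, 1) by 3 → (-9, 3)
Step 2: Translate by (3, 2) → (-6, 5)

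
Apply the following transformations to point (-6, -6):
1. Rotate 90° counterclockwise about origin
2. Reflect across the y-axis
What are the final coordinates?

Step 1: Rotate 90° → (6, -6)
Step 2: Reflect across y-axis → (-6, -6)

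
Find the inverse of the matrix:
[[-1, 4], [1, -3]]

For [[a,b],[c,d]], inverse = (1/det)·[[d,-b],[-c,a]]
det = (-1)(-3) - (4)(1) = 3 - 4 = -1
Inverse = (1/-1)·[[-3, -4], [-1, -1]]
= [[3, 4], [1, 1]]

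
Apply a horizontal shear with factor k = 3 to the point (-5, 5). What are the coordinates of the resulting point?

Shear matrix for horizontal shear with factor k = 3:
[[1, 3], [0, 1]]
Result: (-5, 5) → (10, 5)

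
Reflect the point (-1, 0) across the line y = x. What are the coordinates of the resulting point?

Reflection across line y = x: (-1, 0) → (0, -1)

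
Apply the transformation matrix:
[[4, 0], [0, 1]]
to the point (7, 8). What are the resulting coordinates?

Matrix multiplication:
[[4, 0], [0, 1]] × [7, 8]ᵀ
= [(4)(7) + (0)(8), (0)(7) + (1)(8)]ᵀ
= [28, 8]ᵀ
Result: (28, 8)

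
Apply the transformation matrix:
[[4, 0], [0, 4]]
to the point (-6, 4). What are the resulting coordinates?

Matrix multiplication:
[[4, 0], [0, 4]] × [-6, 4]ᵀ
= [(4)(-6) + (0)(4), (0)(-6) + (4)(4)]ᵀ
= [-24, 16]ᵀ
Result: (-24, 16)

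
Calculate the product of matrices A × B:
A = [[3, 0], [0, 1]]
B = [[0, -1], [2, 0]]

Matrix multiplication:
C[0][0] = 3×0 + 0×2 = 0
C[0][1] = 3×-1 + 0×0 = -3
C[1][0] = 0×0 + 1×2 = 2
C[1][1] = 0×-1 + 1×0 = 0
Result: [[0, -3], [2, 0]]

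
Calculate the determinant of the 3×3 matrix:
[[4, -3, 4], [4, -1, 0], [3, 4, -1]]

Expansion along first row:
det = 4·det([[-1,0],[4,-1]]) - -3·det([[4,0],[3,-1]]) + 4·det([[4,-1],[3,4]])
    = 4·(-1·-1 - 0·4) - -3·(4·-1 - 0·3) + 4·(4·4 - -1·3)
    = 4·1 - -3·-4 + 4·19
    = 4 + -12 + 76 = 68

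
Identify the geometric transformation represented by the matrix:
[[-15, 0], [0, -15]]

This matrix represents: uniform scaling by factor -15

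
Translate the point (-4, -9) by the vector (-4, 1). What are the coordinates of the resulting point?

Translation by (-4, 1) (homogeneous matrix [[1, 0, -4], [0, 1, 1], [0, 0, 1]]):
x' = -4 + -4 = -8
y' = -9 + 1 = -8
Result: (-8, -8)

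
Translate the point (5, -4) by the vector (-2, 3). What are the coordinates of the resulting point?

Translation by (-2, 3) (homogeneous matrix [[1, 0, -2], [0, 1, 3], [0, 0, 1]]):
x' = 5 + -2 = 3
y' = -4 + 3 = -1
Result: (3, -1)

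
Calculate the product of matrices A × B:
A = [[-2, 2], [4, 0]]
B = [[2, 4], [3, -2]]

Matrix multiplication:
C[0][0] = -2×2 + 2×3 = 2
C[0][1] = -2×4 + 2×-2 = -12
C[1][0] = 4×2 + 0×3 = 8
C[1][1] = 4×4 + 0×-2 = 16
Result: [[2, -12], [8, 16]]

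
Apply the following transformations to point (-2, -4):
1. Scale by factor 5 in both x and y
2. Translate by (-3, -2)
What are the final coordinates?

Step 1: Scale (-2, -4) by 5 → (-10, -20)
Step 2: Translate by (-3, -2) → (-13, -22)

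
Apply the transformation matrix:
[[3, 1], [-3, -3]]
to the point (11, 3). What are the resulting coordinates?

Matrix multiplication:
[[3, 1], [-3, -3]] × [11, 3]ᵀ
= [(3)(11) + (1)(3), (-3)(11) + (-3)(3)]ᵀ
= [36, -42]ᵀ
Result: (36, -42)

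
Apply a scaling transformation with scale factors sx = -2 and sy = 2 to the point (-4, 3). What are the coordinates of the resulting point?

Scaling matrix:
[[-2, 0], [0, 2]]
Result: (-4 × -2, 3 × 2) = (8, 6)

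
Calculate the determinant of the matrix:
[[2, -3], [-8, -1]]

For a 2×2 matrix [[a, b], [c, d]], det = ad - bc
det = (2)(-1) - (-3)(-8) = -2 - 24 = -26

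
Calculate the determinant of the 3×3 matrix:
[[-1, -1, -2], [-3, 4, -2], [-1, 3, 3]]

Expansion along first row:
det = -1·det([[4,-2],[3,3]]) - -1·det([[-3,-2],[-1,3]]) + -2·det([[-3,4],[-1,3]])
    = -1·(4·3 - -2·3) - -1·(-3·3 - -2·-1) + -2·(-3·3 - 4·-1)
    = -1·18 - -1·-11 + -2·-5
    = -18 + -11 + 10 = -19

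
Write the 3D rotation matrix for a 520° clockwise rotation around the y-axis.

Rotation matrix for clockwise 520° around y-axis:
A clockwise rotation by 520° is a counterclockwise rotation by -520°.
cos(-520°) = -0.9397, sin(-520°) = -0.3420
Result: [[-0.9397, 0, -0.3420], [0, 1, 0], [0.3420, 0, -0.9397]]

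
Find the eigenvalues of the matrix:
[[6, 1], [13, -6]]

Characteristic equation: det(A - λI) = 0
λ² - (trace)λ + (det) = 0
trace = 6 + -6 = 0, det = (6)(-6) - (1)(13) = -49
λ² - (0)λ + (-49) = 0
λ = (0 ± √((0)² - 4·(-49))) / 2 = (0 ± √196) / 2
Solving: λ = -7, 7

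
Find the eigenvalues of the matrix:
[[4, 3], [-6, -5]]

Characteristic equation: det(A - λI) = 0
λ² - (trace)λ + (det) = 0
trace = 4 + -5 = -1, det = (4)(-5) - (3)(-6) = -2
λ² - (-1)λ + (-2) = 0
λ = (-1 ± √((-1)² - 4·(-2))) / 2 = (-1 ± √9) / 2
Solving: λ = -2, 1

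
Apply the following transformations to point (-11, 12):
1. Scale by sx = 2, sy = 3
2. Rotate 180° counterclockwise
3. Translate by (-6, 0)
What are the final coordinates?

Step 1: Scale → (-22, 36)
Step 2: Rotate 180° → (22, -36)
Step 3: Translate → (16, -36)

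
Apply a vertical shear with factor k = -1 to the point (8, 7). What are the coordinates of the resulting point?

Shear matrix for vertical shear with factor k = -1:
[[1, 0], [-1, 1]]
Result: (8, 7) → (8, -1)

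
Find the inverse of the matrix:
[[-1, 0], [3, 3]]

For [[a,b],[c,d]], inverse = (1/det)·[[d,-b],[-c,a]]
det = (-1)(3) - (0)(3) = -3 - 0 = -3
Inverse = (1/-3)·[[3, 0], [-3, -1]]
= [[-1, 0], [1, 1/3]]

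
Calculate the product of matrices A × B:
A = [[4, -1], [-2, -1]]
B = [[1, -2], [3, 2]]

Matrix multiplication:
C[0][0] = 4×1 + -1×3 = 1
C[0][1] = 4×-2 + -1×2 = -10
C[1][0] = -2×1 + -1×3 = -5
C[1][1] = -2×-2 + -1×2 = 2
Result: [[1, -10], [-5, 2]]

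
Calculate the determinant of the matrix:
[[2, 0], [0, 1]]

For a 2×2 matrix [[a, b], [c, d]], det = ad - bc
det = (2)(1) - (0)(0) = 2 - 0 = 2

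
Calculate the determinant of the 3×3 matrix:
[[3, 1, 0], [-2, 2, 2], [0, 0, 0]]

Expansion along first row:
det = 3·det([[2,2],[0,0]]) - 1·det([[-2,2],[0,0]]) + 0·det([[-2,2],[0,0]])
    = 3·(2·0 - 2·0) - 1·(-2·0 - 2·0) + 0·(-2·0 - 2·0)
    = 3·0 - 1·0 + 0·0
    = 0 + 0 + 0 = 0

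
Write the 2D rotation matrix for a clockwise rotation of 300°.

Rotation matrix formula: [[cos θ, -sin θ], [sin θ, cos θ]]
A clockwise rotation by 300° is equivalent to a counterclockwise rotation by -300°.
For θ = -300°:
cos(-300°) = 1/2
sin(-300°) = √3/2
Result: [[1/2, -√3/2], [√3/2, 1/2]]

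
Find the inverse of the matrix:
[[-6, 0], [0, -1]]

For [[a,b],[c,d]], inverse = (1/det)·[[d,-b],[-c,a]]
det = (-6)(-1) - (0)(0) = 6 - 0 = 6
Inverse = (1/6)·[[-1, 0], [0, -6]]
= [[-1/6, 0], [0, -1]]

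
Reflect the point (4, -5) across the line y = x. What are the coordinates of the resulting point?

Reflection across line y = x: (4, -5) → (-5, 4)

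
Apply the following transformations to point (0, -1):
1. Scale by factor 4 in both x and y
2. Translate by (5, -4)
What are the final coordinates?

Step 1: Scale (0, -1) by 4 → (0, -4)
Step 2: Translate by (5, -4) → (5, -8)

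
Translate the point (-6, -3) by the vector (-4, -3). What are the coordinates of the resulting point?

Translation by (-4, -3) (homogeneous matrix [[1, 0, -4], [0, 1, -3], [0, 0, 1]]):
x' = -6 + -4 = -10
y' = -3 + -3 = -6
Result: (-10, -6)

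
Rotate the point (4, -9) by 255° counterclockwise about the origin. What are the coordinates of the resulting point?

Rotation matrix for 255°: [[cos 255°, -sin 255°], [sin 255°, cos 255°]] ≈ [[-0.258819, 0.965926], [-0.965926, -0.258819]]
[[-0.258819, 0.965926], [-0.965926, -0.258819]] × [4, -9]ᵀ ≈ [-9.7286, -1.5343]ᵀ
Result: (-9.7286, -1.5343)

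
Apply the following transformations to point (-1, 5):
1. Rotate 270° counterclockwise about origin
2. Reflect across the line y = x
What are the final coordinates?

Step 1: Rotate 270° → (5, 1)
Step 2: Reflect across line y = x → (1, 5)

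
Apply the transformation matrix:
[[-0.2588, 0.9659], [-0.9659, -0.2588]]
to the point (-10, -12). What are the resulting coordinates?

Matrix multiplication:
[[-0.2588, 0.9659], [-0.9659, -0.2588]] × [-10, -12]ᵀ
= [(-0.2588)(-10) + (0.9659)(-12), (-0.9659)(-10) + (-0.2588)(-12)]ᵀ
= [-9.0028, 12.7646]ᵀ
Result: (-9.0028, 12.7646)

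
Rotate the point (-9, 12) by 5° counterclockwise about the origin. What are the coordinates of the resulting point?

Rotation matrix for 5°: [[cos 5°, -sin 5°], [sin 5°, cos 5°]] ≈ [[0.996195, -0.087156], [0.087156, 0.996195]]
[[0.996195, -0.087156], [0.087156, 0.996195]] × [-9, 12]ᵀ ≈ [-10.0116, 11.1699]ᵀ
Result: (-10.0116, 11.1699)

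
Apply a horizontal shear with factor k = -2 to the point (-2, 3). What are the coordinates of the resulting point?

Shear matrix for horizontal shear with factor k = -2:
[[1, -2], [0, 1]]
Result: (-2, 3) → (-8, 3)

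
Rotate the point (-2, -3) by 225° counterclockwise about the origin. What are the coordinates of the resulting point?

Rotation matrix for 225°: [[cos 225°, -sin 225°], [sin 225°, cos 225°]] ≈ [[-0.707107, 0.707107], [-0.707107, -0.707107]]
[[-0.707107, 0.707107], [-0.707107, -0.707107]] × [-2, -3]ᵀ ≈ [-0.7071, 3.5355]ᵀ
Result: (-0.7071, 3.5355)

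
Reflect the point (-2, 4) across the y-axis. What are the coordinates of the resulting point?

Reflection across y-axis: (-2, 4) → (2, 4)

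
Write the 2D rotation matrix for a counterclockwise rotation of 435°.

Rotation matrix formula: [[cos θ, -sin θ], [sin θ, cos θ]]
For θ = 435°:
cos(435°) = 0.2588
sin(435°) = 0.9659
Result: [[0.2588, -0.9659], [0.9659, 0.2588]]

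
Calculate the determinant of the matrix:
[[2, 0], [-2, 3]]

For a 2×2 matrix [[a, b], [c, d]], det = ad - bc
det = (2)(3) - (0)(-2) = 6 - 0 = 6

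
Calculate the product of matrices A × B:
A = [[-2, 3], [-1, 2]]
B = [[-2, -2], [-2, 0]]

Matrix multiplication:
C[0][0] = -2×-2 + 3×-2 = -2
C[0][1] = -2×-2 + 3×0 = 4
C[1][0] = -1×-2 + 2×-2 = -2
C[1][1] = -1×-2 + 2×0 = 2
Result: [[-2, 4], [-2, 2]]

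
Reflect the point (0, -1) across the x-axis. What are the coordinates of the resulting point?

Reflection across x-axis: (0, -1) → (0, 1)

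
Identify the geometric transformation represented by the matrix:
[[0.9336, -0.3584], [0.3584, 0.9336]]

This matrix represents: rotation by 21° counterclockwise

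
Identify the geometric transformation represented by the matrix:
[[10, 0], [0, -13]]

This matrix represents: non-uniform scaling by sx = 10, sy = -13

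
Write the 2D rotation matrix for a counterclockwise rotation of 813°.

Rotation matrix formula: [[cos θ, -sin θ], [sin θ, cos θ]]
For θ = 813°:
cos(813°) = -0.0523
sin(813°) = 0.9986
Result: [[-0.0523, -0.9986], [0.9986, -0.0523]]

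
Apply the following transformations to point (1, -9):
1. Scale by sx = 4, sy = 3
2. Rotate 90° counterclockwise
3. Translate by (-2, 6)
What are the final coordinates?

Step 1: Scale → (4, -27)
Step 2: Rotate 90° → (27, 4)
Step 3: Translate → (25, 10)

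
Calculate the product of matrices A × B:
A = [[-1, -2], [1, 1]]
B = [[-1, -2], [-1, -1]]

Matrix multiplication:
C[0][0] = -1×-1 + -2×-1 = 3
C[0][1] = -1×-2 + -2×-1 = 4
C[1][0] = 1×-1 + 1×-1 = -2
C[1][1] = 1×-2 + 1×-1 = -3
Result: [[3, 4], [-2, -3]]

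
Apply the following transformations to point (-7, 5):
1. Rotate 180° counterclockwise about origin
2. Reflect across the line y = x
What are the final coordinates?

Step 1: Rotate 180° → (7, -5)
Step 2: Reflect across line y = x → (-5, 7)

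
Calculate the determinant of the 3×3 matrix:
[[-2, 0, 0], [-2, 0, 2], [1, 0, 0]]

Expansion along first row:
det = -2·det([[0,2],[0,0]]) - 0·det([[-2,2],[1,0]]) + 0·det([[-2,0],[1,0]])
    = -2·(0·0 - 2·0) - 0·(-2·0 - 2·1) + 0·(-2·0 - 0·1)
    = -2·0 - 0·-2 + 0·0
    = 0 + 0 + 0 = 0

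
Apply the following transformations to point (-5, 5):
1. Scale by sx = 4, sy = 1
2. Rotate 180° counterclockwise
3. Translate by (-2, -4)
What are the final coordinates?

Step 1: Scale → (-20, 5)
Step 2: Rotate 180° → (20, -5)
Step 3: Translate → (18, -9)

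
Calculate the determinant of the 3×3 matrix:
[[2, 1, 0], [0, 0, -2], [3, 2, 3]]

Expansion along first row:
det = 2·det([[0,-2],[2,3]]) - 1·det([[0,-2],[3,3]]) + 0·det([[0,0],[3,2]])
    = 2·(0·3 - -2·2) - 1·(0·3 - -2·3) + 0·(0·2 - 0·3)
    = 2·4 - 1·6 + 0·0
    = 8 + -6 + 0 = 2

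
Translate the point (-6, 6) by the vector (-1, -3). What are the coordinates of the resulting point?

Translation by (-1, -3) (homogeneous matrix [[1, 0, -1], [0, 1, -3], [0, 0, 1]]):
x' = -6 + -1 = -7
y' = 6 + -3 = 3
Result: (-7, 3)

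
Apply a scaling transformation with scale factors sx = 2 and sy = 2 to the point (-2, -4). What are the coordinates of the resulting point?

Scaling matrix:
[[2, 0], [0, 2]]
Result: (-2 × 2, -4 × 2) = (-4, -8)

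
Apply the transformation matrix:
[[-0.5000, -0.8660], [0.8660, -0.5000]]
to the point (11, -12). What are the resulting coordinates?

Matrix multiplication:
[[-0.5000, -0.8660], [0.8660, -0.5000]] × [11, -12]ᵀ
= [(-0.5000)(11) + (-0.8660)(-12), (0.8660)(11) + (-0.5000)(-12)]ᵀ
= [4.8920, 15.5260]ᵀ
Result: (4.8920, 15.5260)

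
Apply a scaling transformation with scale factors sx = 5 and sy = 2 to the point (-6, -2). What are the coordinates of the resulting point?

Scaling matrix:
[[5, 0], [0, 2]]
Result: (-6 × 5, -2 × 2) = (-30, -4)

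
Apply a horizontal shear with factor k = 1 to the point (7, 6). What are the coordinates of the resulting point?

Shear matrix for horizontal shear with factor k = 1:
[[1, 1], [0, 1]]
Result: (7, 6) → (13, 6)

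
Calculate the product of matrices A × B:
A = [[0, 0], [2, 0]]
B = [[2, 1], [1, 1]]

Matrix multiplication:
C[0][0] = 0×2 + 0×1 = 0
C[0][1] = 0×1 + 0×1 = 0
C[1][0] = 2×2 + 0×1 = 4
C[1][1] = 2×1 + 0×1 = 2
Result: [[0, 0], [4, 2]]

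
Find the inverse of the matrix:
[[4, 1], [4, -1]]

For [[a,b],[c,d]], inverse = (1/det)·[[d,-b],[-c,a]]
det = (4)(-1) - (1)(4) = -4 - 4 = -8
Inverse = (1/-8)·[[-1, -1], [-4, 4]]
= [[1/8, 1/8], [1/2, -1/2]]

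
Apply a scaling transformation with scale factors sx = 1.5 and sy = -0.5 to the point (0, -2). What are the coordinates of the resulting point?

Scaling matrix:
[[1.50, 0], [0, -0.50]]
Result: (0 × 1.5, -2 × -0.5) = (0, 1)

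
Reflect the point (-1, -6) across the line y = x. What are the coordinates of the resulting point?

Reflection across line y = x: (-1, -6) → (-6, -1)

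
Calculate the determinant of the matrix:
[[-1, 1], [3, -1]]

For a 2×2 matrix [[a, b], [c, d]], det = ad - bc
det = (-1)(-1) - (1)(3) = 1 - 3 = -2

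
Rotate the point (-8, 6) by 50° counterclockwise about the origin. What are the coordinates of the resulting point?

Rotation matrix for 50°: [[cos 50°, -sin 50°], [sin 50°, cos 50°]] ≈ [[0.642788, -0.766044], [0.766044, 0.642788]]
[[0.642788, -0.766044], [0.766044, 0.642788]] × [-8, 6]ᵀ ≈ [-9.7386, -2.2716]ᵀ
Result: (-9.7386, -2.2716)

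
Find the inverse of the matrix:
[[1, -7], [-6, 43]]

For [[a,b],[c,d]], inverse = (1/det)·[[d,-b],[-c,a]]
det = (1)(43) - (-7)(-6) = 43 - 42 = 1
Inverse = [[43, 7], [6, 1]]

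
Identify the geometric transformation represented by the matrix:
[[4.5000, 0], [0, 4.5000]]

This matrix represents: uniform scaling by factor 4.5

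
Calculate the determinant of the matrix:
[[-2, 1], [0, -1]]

For a 2×2 matrix [[a, b], [c, d]], det = ad - bc
det = (-2)(-1) - (1)(0) = 2 - 0 = 2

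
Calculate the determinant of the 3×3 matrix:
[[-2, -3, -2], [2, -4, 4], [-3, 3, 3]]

Expansion along first row:
det = -2·det([[-4,4],[3,3]]) - -3·det([[2,4],[-3,3]]) + -2·det([[2,-4],[-3,3]])
    = -2·(-4·3 - 4·3) - -3·(2·3 - 4·-3) + -2·(2·3 - -4·-3)
    = -2·-24 - -3·18 + -2·-6
    = 48 + 54 + 12 = 114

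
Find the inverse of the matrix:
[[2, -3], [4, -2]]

For [[a,b],[c,d]], inverse = (1/det)·[[d,-b],[-c,a]]
det = (2)(-2) - (-3)(4) = -4 - -12 = 8
Inverse = (1/8)·[[-2, 3], [-4, 2]]
= [[-1/4, 3/8], [-1/2, 1/4]]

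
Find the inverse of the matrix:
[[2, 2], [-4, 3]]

For [[a,b],[c,d]], inverse = (1/det)·[[d,-b],[-c,a]]
det = (2)(3) - (2)(-4) = 6 - -8 = 14
Inverse = (1/14)·[[3, -2], [4, 2]]
= [[3/14, -1/7], [2/7, 1/7]]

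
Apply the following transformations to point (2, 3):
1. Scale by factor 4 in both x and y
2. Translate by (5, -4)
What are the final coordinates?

Step 1: Scale (2, 3) by 4 → (8, 12)
Step 2: Translate by (5, -4) → (13, 8)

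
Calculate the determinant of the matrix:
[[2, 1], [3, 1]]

For a 2×2 matrix [[a, b], [c, d]], det = ad - bc
det = (2)(1) - (1)(3) = 2 - 3 = -1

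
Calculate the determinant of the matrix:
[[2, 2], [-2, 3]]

For a 2×2 matrix [[a, b], [c, d]], det = ad - bc
det = (2)(3) - (2)(-2) = 6 - -4 = 10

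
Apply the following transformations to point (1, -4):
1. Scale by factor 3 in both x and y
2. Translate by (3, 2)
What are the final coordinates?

Step 1: Scale (1, -4) by 3 → (3, -12)
Step 2: Translate by (3, 2) → (6, -10)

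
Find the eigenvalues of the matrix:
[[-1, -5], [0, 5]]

Characteristic equation: det(A - λI) = 0
λ² - (trace)λ + (det) = 0
trace = -1 + 5 = 4, det = (-1)(5) - (-5)(0) = -5
λ² - (4)λ + (-5) = 0
λ = (4 ± √((4)² - 4·(-5))) / 2 = (4 ± √36) / 2
Solving: λ = -1, 5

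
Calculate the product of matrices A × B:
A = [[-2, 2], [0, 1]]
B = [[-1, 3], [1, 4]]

Matrix multiplication:
C[0][0] = -2×-1 + 2×1 = 4
C[0][1] = -2×3 + 2×4 = 2
C[1][0] = 0×-1 + 1×1 = 1
C[1][1] = 0×3 + 1×4 = 4
Result: [[4, 2], [1, 4]]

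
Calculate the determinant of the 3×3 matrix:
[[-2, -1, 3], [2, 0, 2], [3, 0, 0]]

Expansion along first row:
det = -2·det([[0,2],[0,0]]) - -1·det([[2,2],[3,0]]) + 3·det([[2,0],[3,0]])
    = -2·(0·0 - 2·0) - -1·(2·0 - 2·3) + 3·(2·0 - 0·3)
    = -2·0 - -1·-6 + 3·0
    = 0 + -6 + 0 = -6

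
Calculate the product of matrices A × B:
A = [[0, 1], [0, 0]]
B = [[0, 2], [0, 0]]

Matrix multiplication:
C[0][0] = 0×0 + 1×0 = 0
C[0][1] = 0×2 + 1×0 = 0
C[1][0] = 0×0 + 0×0 = 0
C[1][1] = 0×2 + 0×0 = 0
Result: [[0, 0], [0, 0]]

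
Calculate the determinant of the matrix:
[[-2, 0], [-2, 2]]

For a 2×2 matrix [[a, b], [c, d]], det = ad - bc
det = (-2)(2) - (0)(-2) = -4 - 0 = -4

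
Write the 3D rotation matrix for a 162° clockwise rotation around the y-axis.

Rotation matrix for clockwise 162° around y-axis:
A clockwise rotation by 162° is a counterclockwise rotation by -162°.
cos(-162°) = -0.9511, sin(-162°) = -0.3090
Result: [[-0.9511, 0, -0.3090], [0, 1, 0], [0.3090, 0, -0.9511]]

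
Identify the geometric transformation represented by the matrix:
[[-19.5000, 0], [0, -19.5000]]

This matrix represents: uniform scaling by factor -19.5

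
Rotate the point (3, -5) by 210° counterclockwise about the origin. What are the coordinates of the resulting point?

Rotation matrix for 210°: [[cos 210°, -sin 210°], [sin 210°, cos 210°]] ≈ [[-0.866025, 0.500000], [-0.500000, -0.866025]]
[[-0.866025, 0.500000], [-0.500000, -0.866025]] × [3, -5]ᵀ ≈ [-5.0981, 2.8301]ᵀ
Result: (-5.0981, 2.8301)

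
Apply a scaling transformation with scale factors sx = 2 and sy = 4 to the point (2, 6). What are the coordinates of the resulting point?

Scaling matrix:
[[2, 0], [0, 4]]
Result: (2 × 2, 6 × 4) = (4, 24)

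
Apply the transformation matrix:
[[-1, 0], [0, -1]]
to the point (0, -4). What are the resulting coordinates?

Matrix multiplication:
[[-1, 0], [0, -1]] × [0, -4]ᵀ
= [(-1)(0) + (0)(-4), (0)(0) + (-1)(-4)]ᵀ
= [0, 4]ᵀ
Result: (0, 4)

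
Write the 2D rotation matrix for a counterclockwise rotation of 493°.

Rotation matrix formula: [[cos θ, -sin θ], [sin θ, cos θ]]
For θ = 493°:
cos(493°) = -0.6820
sin(493°) = 0.7314
Result: [[-0.6820, -0.7314], [0.7314, -0.6820]]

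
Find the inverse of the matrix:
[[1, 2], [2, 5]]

For [[a,b],[c,d]], inverse = (1/det)·[[d,-b],[-c,a]]
det = (1)(5) - (2)(2) = 5 - 4 = 1
Inverse = [[5, -2], [-2, 1]]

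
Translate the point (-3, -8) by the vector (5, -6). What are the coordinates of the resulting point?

Translation by (5, -6) (homogeneous matrix [[1, 0, 5], [0, 1, -6], [0, 0, 1]]):
x' = -3 + 5 = 2
y' = -8 + -6 = -14
Result: (2, -14)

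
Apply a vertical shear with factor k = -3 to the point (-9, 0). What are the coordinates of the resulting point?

Shear matrix for vertical shear with factor k = -3:
[[1, 0], [-3, 1]]
Result: (-9, 0) → (-9, 27)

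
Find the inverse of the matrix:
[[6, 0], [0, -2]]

For [[a,b],[c,d]], inverse = (1/det)·[[d,-b],[-c,a]]
det = (6)(-2) - (0)(0) = -12 - 0 = -12
Inverse = (1/-12)·[[-2, 0], [0, 6]]
= [[1/6, 0], [0, -1/2]]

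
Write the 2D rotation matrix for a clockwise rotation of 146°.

Rotation matrix formula: [[cos θ, -sin θ], [sin θ, cos θ]]
A clockwise rotation by 146° is equivalent to a counterclockwise rotation by -146°.
For θ = -146°:
cos(-146°) = -0.8290
sin(-146°) = -0.5592
Result: [[-0.8290, 0.5592], [-0.5592, -0.8290]]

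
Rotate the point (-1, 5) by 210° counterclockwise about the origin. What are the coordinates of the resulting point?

Rotation matrix for 210°: [[cos 210°, -sin 210°], [sin 210°, cos 210°]] ≈ [[-0.866025, 0.500000], [-0.500000, -0.866025]]
[[-0.866025, 0.500000], [-0.500000, -0.866025]] × [-1, 5]ᵀ ≈ [3.3660, -3.8301]ᵀ
Result: (3.3660, -3.8301)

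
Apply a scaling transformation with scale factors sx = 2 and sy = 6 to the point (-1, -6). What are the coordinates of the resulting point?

Scaling matrix:
[[2, 0], [0, 6]]
Result: (-1 × 2, -6 × 6) = (-2, -36)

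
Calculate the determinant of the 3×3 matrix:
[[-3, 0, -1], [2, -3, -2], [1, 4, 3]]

Expansion along first row:
det = -3·det([[-3,-2],[4,3]]) - 0·det([[2,-2],[1,3]]) + -1·det([[2,-3],[1,4]])
    = -3·(-3·3 - -2·4) - 0·(2·3 - -2·1) + -1·(2·4 - -3·1)
    = -3·-1 - 0·8 + -1·11
    = 3 + 0 + -11 = -8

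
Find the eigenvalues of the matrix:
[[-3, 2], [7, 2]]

Characteristic equation: det(A - λI) = 0
λ² - (trace)λ + (det) = 0
trace = -3 + 2 = -1, det = (-3)(2) - (2)(7) = -20
λ² - (-1)λ + (-20) = 0
λ = (-1 ± √((-1)² - 4·(-20))) / 2 = (-1 ± √81) / 2
Solving: λ = -5, 4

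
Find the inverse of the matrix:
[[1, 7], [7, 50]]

For [[a,b],[c,d]], inverse = (1/det)·[[d,-b],[-c,a]]
det = (1)(50) - (7)(7) = 50 - 49 = 1
Inverse = [[50, -7], [-7, 1]]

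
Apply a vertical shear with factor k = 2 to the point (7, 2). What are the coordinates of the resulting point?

Shear matrix for vertical shear with factor k = 2:
[[1, 0], [2, 1]]
Result: (7, 2) → (7, 16)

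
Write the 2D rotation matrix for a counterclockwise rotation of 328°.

Rotation matrix formula: [[cos θ, -sin θ], [sin θ, cos θ]]
For θ = 328°:
cos(328°) = 0.8480
sin(328°) = -0.5299
Result: [[0.8480, 0.5299], [-0.5299, 0.8480]]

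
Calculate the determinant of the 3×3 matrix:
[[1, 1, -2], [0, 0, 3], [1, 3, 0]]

Expansion along first row:
det = 1·det([[0,3],[3,0]]) - 1·det([[0,3],[1,0]]) + -2·det([[0,0],[1,3]])
    = 1·(0·0 - 3·3) - 1·(0·0 - 3·1) + -2·(0·3 - 0·1)
    = 1·-9 - 1·-3 + -2·0
    = -9 + 3 + 0 = -6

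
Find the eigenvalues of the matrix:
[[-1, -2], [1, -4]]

Characteristic equation: det(A - λI) = 0
λ² - (trace)λ + (det) = 0
trace = -1 + -4 = -5, det = (-1)(-4) - (-2)(1) = 6
λ² - (-5)λ + (6) = 0
λ = (-5 ± √((-5)² - 4·(6))) / 2 = (-5 ± √1) / 2
Solving: λ = -3, -2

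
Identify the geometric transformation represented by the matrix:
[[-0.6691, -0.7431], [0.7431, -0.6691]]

This matrix represents: rotation by 132° counterclockwise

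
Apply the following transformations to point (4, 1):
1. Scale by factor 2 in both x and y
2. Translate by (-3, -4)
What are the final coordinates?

Step 1: Scale (4, 1) by 2 → (8, 2)
Step 2: Translate by (-3, -4) → (5, -2)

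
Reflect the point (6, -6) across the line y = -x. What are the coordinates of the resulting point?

Reflection across line y = -x: (6, -6) → (6, -6)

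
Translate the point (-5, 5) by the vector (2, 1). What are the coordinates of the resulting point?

Translation by (2, 1) (homogeneous matrix [[1, 0, 2], [0, 1, 1], [0, 0, 1]]):
x' = -5 + 2 = -3
y' = 5 + 1 = 6
Result: (-3, 6)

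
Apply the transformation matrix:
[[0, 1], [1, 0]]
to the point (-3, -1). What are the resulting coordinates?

Matrix multiplication:
[[0, 1], [1, 0]] × [-3, -1]ᵀ
= [(0)(-3) + (1)(-1), (1)(-3) + (0)(-1)]ᵀ
= [-1, -3]ᵀ
Result: (-1, -3)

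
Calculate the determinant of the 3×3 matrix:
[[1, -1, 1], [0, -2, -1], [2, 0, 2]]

Expansion along first row:
det = 1·det([[-2,-1],[0,2]]) - -1·det([[0,-1],[2,2]]) + 1·det([[0,-2],[2,0]])
    = 1·(-2·2 - -1·0) - -1·(0·2 - -1·2) + 1·(0·0 - -2·2)
    = 1·-4 - -1·2 + 1·4
    = -4 + 2 + 4 = 2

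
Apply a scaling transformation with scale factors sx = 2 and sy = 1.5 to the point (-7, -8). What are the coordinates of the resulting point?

Scaling matrix:
[[2, 0], [0, 1.50]]
Result: (-7 × 2, -8 × 1.5) = (-14, -12)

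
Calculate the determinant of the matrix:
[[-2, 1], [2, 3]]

For a 2×2 matrix [[a, b], [c, d]], det = ad - bc
det = (-2)(3) - (1)(2) = -6 - 2 = -8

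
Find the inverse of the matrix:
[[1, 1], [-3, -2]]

For [[a,b],[c,d]], inverse = (1/det)·[[d,-b],[-c,a]]
det = (1)(-2) - (1)(-3) = -2 - -3 = 1
Inverse = [[-2, -1], [3, 1]]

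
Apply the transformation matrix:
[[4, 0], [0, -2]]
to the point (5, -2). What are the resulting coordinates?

Matrix multiplication:
[[4, 0], [0, -2]] × [5, -2]ᵀ
= [(4)(5) + (0)(-2), (0)(5) + (-2)(-2)]ᵀ
= [20, 4]ᵀ
Result: (20, 4)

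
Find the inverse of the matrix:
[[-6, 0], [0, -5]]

For [[a,b],[c,d]], inverse = (1/det)·[[d,-b],[-c,a]]
det = (-6)(-5) - (0)(0) = 30 - 0 = 30
Inverse = (1/30)·[[-5, 0], [0, -6]]
= [[-1/6, 0], [0, -1/5]]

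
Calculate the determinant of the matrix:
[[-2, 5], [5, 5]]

For a 2×2 matrix [[a, b], [c, d]], det = ad - bc
det = (-2)(5) - (5)(5) = -10 - 25 = -35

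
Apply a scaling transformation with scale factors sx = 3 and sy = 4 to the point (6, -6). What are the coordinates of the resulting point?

Scaling matrix:
[[3, 0], [0, 4]]
Result: (6 × 3, -6 × 4) = (18, -24)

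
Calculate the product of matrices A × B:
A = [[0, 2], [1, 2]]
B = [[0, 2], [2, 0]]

Matrix multiplication:
C[0][0] = 0×0 + 2×2 = 4
C[0][1] = 0×2 + 2×0 = 0
C[1][0] = 1×0 + 2×2 = 4
C[1][1] = 1×2 + 2×0 = 2
Result: [[4, 0], [4, 2]]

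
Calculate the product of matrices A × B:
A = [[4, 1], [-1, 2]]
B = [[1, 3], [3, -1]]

Matrix multiplication:
C[0][0] = 4×1 + 1×3 = 7
C[0][1] = 4×3 + 1×-1 = 11
C[1][0] = -1×1 + 2×3 = 5
C[1][1] = -1×3 + 2×-1 = -5
Result: [[7, 11], [5, -5]]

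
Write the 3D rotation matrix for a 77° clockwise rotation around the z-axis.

Rotation matrix for clockwise 77° around z-axis:
A clockwise rotation by 77° is a counterclockwise rotation by -77°.
cos(-77°) = 0.2250, sin(-77°) = -0.9744
Result: [[0.2250, 0.9744, 0], [-0.9744, 0.2250, 0], [0, 0, 1]]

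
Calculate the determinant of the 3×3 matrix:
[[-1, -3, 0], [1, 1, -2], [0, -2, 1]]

Expansion along first row:
det = -1·det([[1,-2],[-2,1]]) - -3·det([[1,-2],[0,1]]) + 0·det([[1,1],[0,-2]])
    = -1·(1·1 - -2·-2) - -3·(1·1 - -2·0) + 0·(1·-2 - 1·0)
    = -1·-3 - -3·1 + 0·-2
    = 3 + 3 + 0 = 6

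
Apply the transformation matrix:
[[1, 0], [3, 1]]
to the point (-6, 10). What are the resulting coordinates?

Matrix multiplication:
[[1, 0], [3, 1]] × [-6, 10]ᵀ
= [(1)(-6) + (0)(10), (3)(-6) + (1)(10)]ᵀ
= [-6, -8]ᵀ
Result: (-6, -8)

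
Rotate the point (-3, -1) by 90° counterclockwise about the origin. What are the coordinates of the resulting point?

Rotation matrix for 90°: [[cos 90°, -sin 90°], [sin 90°, cos 90°]] = [[0, -1], [1, 0]]
[[0, -1], [1, 0]] × [-3, -1]ᵀ = [1, -3]ᵀ
Result: (1, -3)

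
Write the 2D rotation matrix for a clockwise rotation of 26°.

Rotation matrix formula: [[cos θ, -sin θ], [sin θ, cos θ]]
A clockwise rotation by 26° is equivalent to a counterclockwise rotation by -26°.
For θ = -26°:
cos(-26°) = 0.8988
sin(-26°) = -0.4384
Result: [[0.8988, 0.4384], [-0.4384, 0.8988]]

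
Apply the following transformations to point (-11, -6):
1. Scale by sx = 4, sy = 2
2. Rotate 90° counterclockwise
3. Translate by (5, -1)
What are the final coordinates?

Step 1: Scale → (-44, -12)
Step 2: Rotate 90° → (12, -44)
Step 3: Translate → (17, -45)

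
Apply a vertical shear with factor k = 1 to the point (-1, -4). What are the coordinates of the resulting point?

Shear matrix for vertical shear with factor k = 1:
[[1, 0], [1, 1]]
Result: (-1, -4) → (-1, -5)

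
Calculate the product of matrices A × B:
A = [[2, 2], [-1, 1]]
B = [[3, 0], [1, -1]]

Matrix multiplication:
C[0][0] = 2×3 + 2×1 = 8
C[0][1] = 2×0 + 2×-1 = -2
C[1][0] = -1×3 + 1×1 = -2
C[1][1] = -1×0 + 1×-1 = -1
Result: [[8, -2], [-2, -1]]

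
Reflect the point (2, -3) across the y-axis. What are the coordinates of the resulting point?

Reflection across y-axis: (2, -3) → (-2, -3)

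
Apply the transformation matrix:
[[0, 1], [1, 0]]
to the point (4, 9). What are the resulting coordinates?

Matrix multiplication:
[[0, 1], [1, 0]] × [4, 9]ᵀ
= [(0)(4) + (1)(9), (1)(4) + (0)(9)]ᵀ
= [9, 4]ᵀ
Result: (9, 4)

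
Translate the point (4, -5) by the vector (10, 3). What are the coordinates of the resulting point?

Translation by (10, 3) (homogeneous matrix [[1, 0, 10], [0, 1, 3], [0, 0, 1]]):
x' = 4 + 10 = 14
y' = -5 + 3 = -2
Result: (14, -2)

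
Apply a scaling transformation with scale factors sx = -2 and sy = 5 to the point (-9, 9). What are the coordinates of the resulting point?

Scaling matrix:
[[-2, 0], [0, 5]]
Result: (-9 × -2, 9 × 5) = (18, 45)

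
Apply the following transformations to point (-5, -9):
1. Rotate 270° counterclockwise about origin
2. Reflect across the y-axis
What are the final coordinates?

Step 1: Rotate 270° → (-9, 5)
Step 2: Reflect across y-axis → (9, 5)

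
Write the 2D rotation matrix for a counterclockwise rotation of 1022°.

Rotation matrix formula: [[cos θ, -sin θ], [sin θ, cos θ]]
For θ = 1022°:
cos(1022°) = 0.5299
sin(1022°) = -0.8480
Result: [[0.5299, 0.8480], [-0.8480, 0.5299]]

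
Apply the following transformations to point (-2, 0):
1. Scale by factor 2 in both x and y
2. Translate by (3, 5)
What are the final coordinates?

Step 1: Scale (-2, 0) by 2 → (-4, 0)
Step 2: Translate by (3, 5) → (-1, 5)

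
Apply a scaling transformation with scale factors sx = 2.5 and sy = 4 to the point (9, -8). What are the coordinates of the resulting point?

Scaling matrix:
[[2.50, 0], [0, 4]]
Result: (9 × 2.5, -8 × 4) = (22.5, -32)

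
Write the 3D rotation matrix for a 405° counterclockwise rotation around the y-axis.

Rotation matrix for counterclockwise 405° around y-axis:
cos(405°) = √2/2, sin(405°) = √2/2
Result: [[√2/2, 0, √2/2], [0, 1, 0], [-√2/2, 0, √2/2]]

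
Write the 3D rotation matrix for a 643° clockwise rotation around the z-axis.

Rotation matrix for clockwise 643° around z-axis:
A clockwise rotation by 643° is a counterclockwise rotation by -643°.
cos(-643°) = 0.2250, sin(-643°) = 0.9744
Result: [[0.2250, -0.9744, 0], [0.9744, 0.2250, 0], [0, 0, 1]]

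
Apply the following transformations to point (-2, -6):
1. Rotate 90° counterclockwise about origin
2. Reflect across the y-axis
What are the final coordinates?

Step 1: Rotate 90° → (6, -2)
Step 2: Reflect across y-axis → (-6, -2)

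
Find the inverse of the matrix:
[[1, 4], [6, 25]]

For [[a,b],[c,d]], inverse = (1/det)·[[d,-b],[-c,a]]
det = (1)(25) - (4)(6) = 25 - 24 = 1
Inverse = [[25, -4], [-6, 1]]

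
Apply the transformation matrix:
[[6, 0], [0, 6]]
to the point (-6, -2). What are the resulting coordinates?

Matrix multiplication:
[[6, 0], [0, 6]] × [-6, -2]ᵀ
= [(6)(-6) + (0)(-2), (0)(-6) + (6)(-2)]ᵀ
= [-36, -12]ᵀ
Result: (-36, -12)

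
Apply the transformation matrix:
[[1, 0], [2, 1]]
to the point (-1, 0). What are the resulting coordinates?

Matrix multiplication:
[[1, 0], [2, 1]] × [-1, 0]ᵀ
= [(1)(-1) + (0)(0), (2)(-1) + (1)(0)]ᵀ
= [-1, -2]ᵀ
Result: (-1, -2)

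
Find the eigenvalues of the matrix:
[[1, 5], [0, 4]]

Characteristic equation: det(A - λI) = 0
λ² - (trace)λ + (det) = 0
trace = 1 + 4 = 5, det = (1)(4) - (5)(0) = 4
λ² - (5)λ + (4) = 0
λ = (5 ± √((5)² - 4·(4))) / 2 = (5 ± √9) / 2
Solving: λ = 1, 4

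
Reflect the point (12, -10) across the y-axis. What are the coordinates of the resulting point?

Reflection across y-axis: (12, -10) → (-12, -10)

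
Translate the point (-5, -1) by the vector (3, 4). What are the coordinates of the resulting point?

Translation by (3, 4) (homogeneous matrix [[1, 0, 3], [0, 1, 4], [0, 0, 1]]):
x' = -5 + 3 = -2
y' = -1 + 4 = 3
Result: (-2, 3)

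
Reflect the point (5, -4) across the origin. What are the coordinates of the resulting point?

Reflection across origin: (5, -4) → (-5, 4)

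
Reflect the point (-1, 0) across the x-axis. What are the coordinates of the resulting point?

Reflection across x-axis: (-1, 0) → (-1, 0)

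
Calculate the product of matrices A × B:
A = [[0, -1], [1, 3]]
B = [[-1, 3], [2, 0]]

Matrix multiplication:
C[0][0] = 0×-1 + -1×2 = -2
C[0][1] = 0×3 + -1×0 = 0
C[1][0] = 1×-1 + 3×2 = 5
C[1][1] = 1×3 + 3×0 = 3
Result: [[-2, 0], [5, 3]]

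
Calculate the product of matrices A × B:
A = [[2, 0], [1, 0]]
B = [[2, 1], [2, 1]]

Matrix multiplication:
C[0][0] = 2×2 + 0×2 = 4
C[0][1] = 2×1 + 0×1 = 2
C[1][0] = 1×2 + 0×2 = 2
C[1][1] = 1×1 + 0×1 = 1
Result: [[4, 2], [2, 1]]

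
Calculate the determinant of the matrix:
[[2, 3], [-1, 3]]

For a 2×2 matrix [[a, b], [c, d]], det = ad - bc
det = (2)(3) - (3)(-1) = 6 - -3 = 9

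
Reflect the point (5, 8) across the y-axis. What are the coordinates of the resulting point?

Reflection across y-axis: (5, 8) → (-5, 8)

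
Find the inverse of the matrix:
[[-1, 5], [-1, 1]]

For [[a,b],[c,d]], inverse = (1/det)·[[d,-b],[-c,a]]
det = (-1)(1) - (5)(-1) = -1 - -5 = 4
Inverse = (1/4)·[[1, -5], [1, -1]]
= [[1/4, -5/4], [1/4, -1/4]]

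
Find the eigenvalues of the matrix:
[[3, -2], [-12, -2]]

Characteristic equation: det(A - λI) = 0
λ² - (trace)λ + (det) = 0
trace = 3 + -2 = 1, det = (3)(-2) - (-2)(-12) = -30
λ² - (1)λ + (-30) = 0
λ = (1 ± √((1)² - 4·(-30))) / 2 = (1 ± √121) / 2
Solving: λ = -5, 6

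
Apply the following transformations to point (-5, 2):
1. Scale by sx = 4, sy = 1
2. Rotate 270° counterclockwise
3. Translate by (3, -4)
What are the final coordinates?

Step 1: Scale → (-20, 2)
Step 2: Rotate 270° → (2, 20)
Step 3: Translate → (5, 16)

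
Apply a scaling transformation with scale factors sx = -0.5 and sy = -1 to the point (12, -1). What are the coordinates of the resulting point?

Scaling matrix:
[[-0.50, 0], [0, -1]]
Result: (12 × -0.5, -1 × -1) = (-6, 1)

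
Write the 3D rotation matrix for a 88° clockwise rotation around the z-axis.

Rotation matrix for clockwise 88° around z-axis:
A clockwise rotation by 88° is a counterclockwise rotation by -88°.
cos(-88°) = 0.0349, sin(-88°) = -0.9994
Result: [[0.0349, 0.9994, 0], [-0.9994, 0.0349, 0], [0, 0, 1]]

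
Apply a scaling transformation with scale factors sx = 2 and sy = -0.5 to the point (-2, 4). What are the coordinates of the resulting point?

Scaling matrix:
[[2, 0], [0, -0.50]]
Result: (-2 × 2, 4 × -0.5) = (-4, -2)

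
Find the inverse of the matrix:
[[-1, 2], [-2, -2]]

For [[a,b],[c,d]], inverse = (1/det)·[[d,-b],[-c,a]]
det = (-1)(-2) - (2)(-2) = 2 - -4 = 6
Inverse = (1/6)·[[-2, -2], [2, -1]]
= [[-1/3, -1/3], [1/3, -1/6]]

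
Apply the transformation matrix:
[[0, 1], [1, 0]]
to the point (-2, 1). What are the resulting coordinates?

Matrix multiplication:
[[0, 1], [1, 0]] × [-2, 1]ᵀ
= [(0)(-2) + (1)(1), (1)(-2) + (0)(1)]ᵀ
= [1, -2]ᵀ
Result: (1, -2)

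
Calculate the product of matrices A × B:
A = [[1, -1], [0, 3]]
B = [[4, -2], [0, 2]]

Matrix multiplication:
C[0][0] = 1×4 + -1×0 = 4
C[0][1] = 1×-2 + -1×2 = -4
C[1][0] = 0×4 + 3×0 = 0
C[1][1] = 0×-2 + 3×2 = 6
Result: [[4, -4], [0, 6]]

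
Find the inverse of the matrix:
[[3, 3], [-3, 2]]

For [[a,b],[c,d]], inverse = (1/det)·[[d,-b],[-c,a]]
det = (3)(2) - (3)(-3) = 6 - -9 = 15
Inverse = (1/15)·[[2, -3], [3, 3]]
= [[2/15, -1/5], [1/5, 1/5]]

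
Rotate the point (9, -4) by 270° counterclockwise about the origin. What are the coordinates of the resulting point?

Rotation matrix for 270°: [[cos 270°, -sin 270°], [sin 270°, cos 270°]] = [[0, 1], [-1, 0]]
[[0, 1], [-1, 0]] × [9, -4]ᵀ = [-4, -9]ᵀ
Result: (-4, -9)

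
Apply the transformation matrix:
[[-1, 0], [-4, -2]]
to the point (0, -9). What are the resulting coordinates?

Matrix multiplication:
[[-1, 0], [-4, -2]] × [0, -9]ᵀ
= [(-1)(0) + (0)(-9), (-4)(0) + (-2)(-9)]ᵀ
= [0, 18]ᵀ
Result: (0, 18)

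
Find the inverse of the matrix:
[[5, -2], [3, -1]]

For [[a,b],[c,d]], inverse = (1/det)·[[d,-b],[-c,a]]
det = (5)(-1) - (-2)(3) = -5 - -6 = 1
Inverse = [[-1, 2], [-3, 5]]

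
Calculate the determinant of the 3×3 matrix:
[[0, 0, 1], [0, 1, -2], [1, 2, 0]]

Expansion along first row:
det = 0·det([[1,-2],[2,0]]) - 0·det([[0,-2],[1,0]]) + 1·det([[0,1],[1,2]])
    = 0·(1·0 - -2·2) - 0·(0·0 - -2·1) + 1·(0·2 - 1·1)
    = 0·4 - 0·2 + 1·-1
    = 0 + 0 + -1 = -1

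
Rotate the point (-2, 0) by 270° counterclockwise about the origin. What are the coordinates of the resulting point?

Rotation matrix for 270°: [[cos 270°, -sin 270°], [sin 270°, cos 270°]] = [[0, 1], [-1, 0]]
[[0, 1], [-1, 0]] × [-2, 0]ᵀ = [0, 2]ᵀ
Result: (0, 2)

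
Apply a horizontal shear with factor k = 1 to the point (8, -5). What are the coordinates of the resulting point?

Shear matrix for horizontal shear with factor k = 1:
[[1, 1], [0, 1]]
Result: (8, -5) → (3, -5)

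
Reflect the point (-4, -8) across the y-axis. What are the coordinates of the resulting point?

Reflection across y-axis: (-4, -8) → (4, -8)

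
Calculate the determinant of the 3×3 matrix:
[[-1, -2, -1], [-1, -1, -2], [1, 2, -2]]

Expansion along first row:
det = -1·det([[-1,-2],[2,-2]]) - -2·det([[-1,-2],[1,-2]]) + -1·det([[-1,-1],[1,2]])
    = -1·(-1·-2 - -2·2) - -2·(-1·-2 - -2·1) + -1·(-1·2 - -1·1)
    = -1·6 - -2·4 + -1·-1
    = -6 + 8 + 1 = 3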